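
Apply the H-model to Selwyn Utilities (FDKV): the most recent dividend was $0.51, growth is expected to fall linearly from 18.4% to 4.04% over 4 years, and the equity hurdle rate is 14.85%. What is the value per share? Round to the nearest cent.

H-model: P₀ = D₀[(1+g_L) + H(g_S−g_L)]/(r−g_L), with H = 4/2 = 2.
P₀ = 0.51 × [(1+0.0404) + 2×(0.184−0.0404)] / (0.1485−0.0404)
   = 0.51 × 1.3276 / 0.1081 = 6.2634

$6.26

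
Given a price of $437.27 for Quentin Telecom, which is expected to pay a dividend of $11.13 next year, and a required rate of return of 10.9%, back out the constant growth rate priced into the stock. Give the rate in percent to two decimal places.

8.35%

From P₀ = D₁/(r − g), the implied growth is g = r − D₁/P₀.
g = 0.109 − 11.13/437.27 = 0.109 − 0.02545 = 0.08355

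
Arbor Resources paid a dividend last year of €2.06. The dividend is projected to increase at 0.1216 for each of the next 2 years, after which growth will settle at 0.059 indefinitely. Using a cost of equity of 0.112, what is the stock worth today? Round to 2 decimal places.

€46.05

Two-stage DDM. Project D₁…D_2 at 0.1216, terminal growth 0.059, discount at r = 0.112.
D_1 = 2.3105
D_2 = 2.5915
Terminal value at t=2: TV = D_3/(r−g) = 2.7443/(0.112−0.059) = 51.7802
P₀ = 2.3105/(1+0.112)^1 + 2.5915/(1+0.112)^2 + 51.7802/(1+0.112)^2 = 46.0484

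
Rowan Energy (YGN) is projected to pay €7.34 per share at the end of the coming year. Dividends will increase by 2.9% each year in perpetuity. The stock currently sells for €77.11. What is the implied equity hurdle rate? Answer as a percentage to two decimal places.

12.42%

Rearranging the constant-growth DDM: r = D₁/P₀ + g.
r = 7.3400 / 77.11 + 0.029 = 0.09519 + 0.029 = 0.12419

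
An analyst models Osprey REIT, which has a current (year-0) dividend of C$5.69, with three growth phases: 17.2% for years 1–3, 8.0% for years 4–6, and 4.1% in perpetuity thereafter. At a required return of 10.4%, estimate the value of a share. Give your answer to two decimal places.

Three-stage DDM. Project D₁…D_6; terminal Gordon value at t=6 with g = 0.041; discount at r = 0.104.
D_1 = 6.6687
D_2 = 7.8157
D_3 = 9.1600
D_4 = 9.8928
D_5 = 10.6842
D_6 = 11.5390
TV_6 = 12.0120/(0.104−0.041) = 190.6674
P₀ = Σ Dₜ/(1+r)ᵗ + TV_6/(1+r)^6 = 144.1161

C$144.12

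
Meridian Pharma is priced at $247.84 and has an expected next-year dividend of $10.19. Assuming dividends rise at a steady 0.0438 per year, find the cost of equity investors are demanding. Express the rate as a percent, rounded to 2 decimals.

8.49%

Rearranging the constant-growth DDM: r = D₁/P₀ + g.
r = 10.1900 / 247.84 + 0.0438 = 0.04112 + 0.0438 = 0.08492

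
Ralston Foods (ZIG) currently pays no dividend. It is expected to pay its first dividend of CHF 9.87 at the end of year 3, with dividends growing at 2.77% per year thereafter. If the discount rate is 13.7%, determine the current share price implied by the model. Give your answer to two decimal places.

Deferred-dividend DDM. At t=2 the remaining stream is a growing perpetuity with first payment D_3 = 9.87.
V_2 = D_3/(r−g) = 9.87/(0.137−0.0277) = 90.3019
P₀ = V_2/(1+r)^2 = 90.3019/(1+0.137)^2 = 69.8516

CHF 69.85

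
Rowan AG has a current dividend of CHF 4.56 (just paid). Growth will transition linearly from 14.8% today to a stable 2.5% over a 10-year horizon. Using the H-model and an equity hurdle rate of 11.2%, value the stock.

H-model: P₀ = D₀[(1+g_L) + H(g_S−g_L)]/(r−g_L), with H = 10/2 = 5.
P₀ = 4.56 × [(1+0.025) + 5×(0.148−0.025)] / (0.112−0.025)
   = 4.56 × 1.6400 / 0.087 = 85.9586

CHF 85.96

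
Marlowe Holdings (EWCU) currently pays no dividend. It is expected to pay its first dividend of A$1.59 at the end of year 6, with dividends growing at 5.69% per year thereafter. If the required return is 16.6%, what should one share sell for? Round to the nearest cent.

Deferred-dividend DDM. At t=5 the remaining stream is a growing perpetuity with first payment D_6 = 1.59.
V_5 = D_6/(r−g) = 1.59/(0.166−0.0569) = 14.5738
P₀ = V_5/(1+r)^5 = 14.5738/(1+0.166)^5 = 6.7621

A$6.76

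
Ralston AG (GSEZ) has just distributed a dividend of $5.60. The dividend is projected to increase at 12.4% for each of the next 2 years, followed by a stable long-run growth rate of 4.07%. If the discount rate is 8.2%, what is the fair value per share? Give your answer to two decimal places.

Two-stage DDM. Project D₁…D_2 at 0.124, terminal growth 0.0407, discount at r = 0.082.
D_1 = 6.2944
D_2 = 7.0749
Terminal value at t=2: TV = D_3/(r−g) = 7.3629/(0.082−0.0407) = 178.2773
P₀ = 6.2944/(1+0.082)^1 + 7.0749/(1+0.082)^2 + 178.2773/(1+0.082)^2 = 164.1401

$164.14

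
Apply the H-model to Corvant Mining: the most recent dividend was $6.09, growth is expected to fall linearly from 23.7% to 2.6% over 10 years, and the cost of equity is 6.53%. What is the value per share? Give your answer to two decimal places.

$322.48

H-model: P₀ = D₀[(1+g_L) + H(g_S−g_L)]/(r−g_L), with H = 10/2 = 5.
P₀ = 6.09 × [(1+0.026) + 5×(0.237−0.026)] / (0.0653−0.026)
   = 6.09 × 2.0810 / 0.0393 = 322.4756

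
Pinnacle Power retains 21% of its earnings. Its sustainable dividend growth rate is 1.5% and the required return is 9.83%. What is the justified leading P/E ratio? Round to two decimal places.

9.48

Payout ratio b = 1 − 0.21 = 0.79.
Justified leading P/E = b/(r−g) = 0.79/(0.0983−0.015) = 9.4838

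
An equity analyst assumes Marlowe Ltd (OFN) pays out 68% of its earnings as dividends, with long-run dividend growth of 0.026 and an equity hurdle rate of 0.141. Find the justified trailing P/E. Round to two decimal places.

Justified trailing P/E = b(1+g)/(r−g) = 0.68×(1+0.026)/(0.141−0.026) = 6.0668

6.07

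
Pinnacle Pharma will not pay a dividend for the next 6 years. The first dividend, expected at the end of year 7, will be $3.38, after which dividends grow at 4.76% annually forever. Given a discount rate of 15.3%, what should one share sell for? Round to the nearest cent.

Deferred-dividend DDM. At t=6 the remaining stream is a growing perpetuity with first payment D_7 = 3.38.
V_6 = D_7/(r−g) = 3.38/(0.153−0.0476) = 32.0683
P₀ = V_6/(1+r)^6 = 32.0683/(1+0.153)^6 = 13.6490

$13.65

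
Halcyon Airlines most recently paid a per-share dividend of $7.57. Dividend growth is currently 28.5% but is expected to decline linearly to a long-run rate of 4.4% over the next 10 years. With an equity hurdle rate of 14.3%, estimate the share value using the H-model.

H-model: P₀ = D₀[(1+g_L) + H(g_S−g_L)]/(r−g_L), with H = 10/2 = 5.
P₀ = 7.57 × [(1+0.044) + 5×(0.285−0.044)] / (0.143−0.044)
   = 7.57 × 2.2490 / 0.099 = 171.9690

$171.97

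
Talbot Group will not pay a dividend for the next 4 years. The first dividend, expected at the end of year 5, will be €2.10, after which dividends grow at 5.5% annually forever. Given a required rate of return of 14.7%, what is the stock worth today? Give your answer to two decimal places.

Deferred-dividend DDM. At t=4 the remaining stream is a growing perpetuity with first payment D_5 = 2.10.
V_4 = D_5/(r−g) = 2.10/(0.147−0.055) = 22.8261
P₀ = V_4/(1+r)^4 = 22.8261/(1+0.147)^4 = 13.1880

€13.19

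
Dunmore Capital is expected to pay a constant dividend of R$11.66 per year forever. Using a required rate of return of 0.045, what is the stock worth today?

Zero-growth DDM (perpetuity): P₀ = D/r = 11.66 / 0.045 = 259.1111

R$259.11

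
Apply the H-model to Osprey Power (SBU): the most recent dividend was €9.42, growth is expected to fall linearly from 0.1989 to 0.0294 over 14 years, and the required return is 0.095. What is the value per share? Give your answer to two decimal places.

H-model: P₀ = D₀[(1+g_L) + H(g_S−g_L)]/(r−g_L), with H = 14/2 = 7.
P₀ = 9.42 × [(1+0.0294) + 7×(0.1989−0.0294)] / (0.095−0.0294)
   = 9.42 × 2.2159 / 0.0656 = 318.1978

€318.20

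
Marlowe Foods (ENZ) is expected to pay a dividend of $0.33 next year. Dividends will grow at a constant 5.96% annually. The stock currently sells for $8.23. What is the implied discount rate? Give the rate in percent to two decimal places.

Rearranging the constant-growth DDM: r = D₁/P₀ + g.
r = 0.3300 / 8.23 + 0.0596 = 0.04010 + 0.0596 = 0.09970

9.97%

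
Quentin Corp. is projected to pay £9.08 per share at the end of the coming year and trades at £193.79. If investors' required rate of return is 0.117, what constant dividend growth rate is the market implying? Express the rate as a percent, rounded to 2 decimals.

From P₀ = D₁/(r − g), the implied growth is g = r − D₁/P₀.
g = 0.117 − 9.08/193.79 = 0.117 − 0.04685 = 0.07015

7.01%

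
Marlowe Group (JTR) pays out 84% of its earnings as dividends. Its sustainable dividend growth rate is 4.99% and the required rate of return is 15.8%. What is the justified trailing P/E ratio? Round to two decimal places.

Justified trailing P/E = b(1+g)/(r−g) = 0.84×(1+0.0499)/(0.158−0.0499) = 8.1583

8.16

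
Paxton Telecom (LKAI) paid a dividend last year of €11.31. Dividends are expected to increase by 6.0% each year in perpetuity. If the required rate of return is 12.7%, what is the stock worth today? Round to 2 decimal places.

Gordon growth model: P₀ = D₁/(r − g). D₁ = 11.31 × (1 + 0.06) = 11.9886.
P₀ = 11.9886 / (0.127 − 0.06) = 11.9886 / 0.067 = 178.9343

€178.93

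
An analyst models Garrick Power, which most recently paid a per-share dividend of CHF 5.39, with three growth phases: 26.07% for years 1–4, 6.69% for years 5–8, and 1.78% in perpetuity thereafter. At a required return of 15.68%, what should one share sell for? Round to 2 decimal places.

Three-stage DDM. Project D₁…D_8; terminal Gordon value at t=8 with g = 0.0178; discount at r = 0.1568.
D_1 = 6.7952
D_2 = 8.5667
D_3 = 10.8000
D_4 = 13.6156
D_5 = 14.5264
D_6 = 15.4983
D_7 = 16.5351
D_8 = 17.6413
TV_8 = 17.9553/(0.1568−0.0178) = 129.1749
P₀ = Σ Dₜ/(1+r)ᵗ + TV_8/(1+r)^8 = 92.0839

CHF 92.08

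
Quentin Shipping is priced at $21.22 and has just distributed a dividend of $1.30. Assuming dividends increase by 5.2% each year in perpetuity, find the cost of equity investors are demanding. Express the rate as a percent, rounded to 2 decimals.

11.64%

Rearranging the constant-growth DDM: r = D₁/P₀ + g.
D₁ = 1.30 × (1 + 0.052) = 1.3676.
r = 1.3676 / 21.22 + 0.052 = 0.06445 + 0.052 = 0.11645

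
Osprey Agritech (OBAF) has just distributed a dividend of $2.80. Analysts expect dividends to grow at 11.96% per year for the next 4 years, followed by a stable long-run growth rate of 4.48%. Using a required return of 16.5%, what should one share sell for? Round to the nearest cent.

$30.91

Two-stage DDM. Project D₁…D_4 at 0.1196, terminal growth 0.0448, discount at r = 0.165.
D_1 = 3.1349
D_2 = 3.5098
D_3 = 3.9296
D_4 = 4.3996
Terminal value at t=4: TV = D_5/(r−g) = 4.5967/(0.165−0.0448) = 38.2418
P₀ = 3.1349/(1+0.165)^1 + 3.5098/(1+0.165)^2 + 3.9296/(1+0.165)^3 + 4.3996/(1+0.165)^4 + 38.2418/(1+0.165)^4 = 30.9109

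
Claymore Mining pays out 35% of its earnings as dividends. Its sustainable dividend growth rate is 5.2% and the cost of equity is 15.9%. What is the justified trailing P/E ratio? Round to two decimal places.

Justified trailing P/E = b(1+g)/(r−g) = 0.35×(1+0.052)/(0.159−0.052) = 3.4411

3.44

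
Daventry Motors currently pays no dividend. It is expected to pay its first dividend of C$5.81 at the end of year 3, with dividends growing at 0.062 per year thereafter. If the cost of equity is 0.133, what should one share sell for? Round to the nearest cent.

Deferred-dividend DDM. At t=2 the remaining stream is a growing perpetuity with first payment D_3 = 5.81.
V_2 = D_3/(r−g) = 5.81/(0.133−0.062) = 81.8310
P₀ = V_2/(1+r)^2 = 81.8310/(1+0.133)^2 = 63.7467

C$63.75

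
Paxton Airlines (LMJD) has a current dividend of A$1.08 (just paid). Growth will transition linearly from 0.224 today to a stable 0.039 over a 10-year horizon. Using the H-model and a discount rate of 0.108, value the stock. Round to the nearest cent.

H-model: P₀ = D₀[(1+g_L) + H(g_S−g_L)]/(r−g_L), with H = 10/2 = 5.
P₀ = 1.08 × [(1+0.039) + 5×(0.224−0.039)] / (0.108−0.039)
   = 1.08 × 1.9640 / 0.069 = 30.7409

A$30.74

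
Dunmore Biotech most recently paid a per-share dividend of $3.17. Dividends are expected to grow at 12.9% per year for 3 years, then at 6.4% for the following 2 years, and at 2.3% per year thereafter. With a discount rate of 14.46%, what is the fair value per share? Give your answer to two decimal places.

Three-stage DDM. Project D₁…D_5; terminal Gordon value at t=5 with g = 0.023; discount at r = 0.1446.
D_1 = 3.5789
D_2 = 4.0406
D_3 = 4.5619
D_4 = 4.8538
D_5 = 5.1645
TV_5 = 5.2832/(0.1446−0.023) = 43.4477
P₀ = Σ Dₜ/(1+r)ᵗ + TV_5/(1+r)^5 = 36.8254

$36.83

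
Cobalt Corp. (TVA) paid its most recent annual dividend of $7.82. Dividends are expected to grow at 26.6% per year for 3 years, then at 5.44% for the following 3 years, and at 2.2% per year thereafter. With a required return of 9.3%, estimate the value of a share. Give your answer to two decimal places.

Three-stage DDM. Project D₁…D_6; terminal Gordon value at t=6 with g = 0.022; discount at r = 0.093.
D_1 = 9.9001
D_2 = 12.5336
D_3 = 15.8675
D_4 = 16.7307
D_5 = 17.6408
D_6 = 18.6005
TV_6 = 19.0097/(0.093−0.022) = 267.7421
P₀ = Σ Dₜ/(1+r)ᵗ + TV_6/(1+r)^6 = 222.6770

$222.68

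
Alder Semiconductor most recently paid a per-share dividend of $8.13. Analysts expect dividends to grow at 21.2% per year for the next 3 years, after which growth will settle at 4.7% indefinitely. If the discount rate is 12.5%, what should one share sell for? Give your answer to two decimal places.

Two-stage DDM. Project D₁…D_3 at 0.212, terminal growth 0.047, discount at r = 0.125.
D_1 = 9.8536
D_2 = 11.9425
D_3 = 14.4743
Terminal value at t=3: TV = D_4/(r−g) = 15.1546/(0.125−0.047) = 194.2900
P₀ = 9.8536/(1+0.125)^1 + 11.9425/(1+0.125)^2 + 14.4743/(1+0.125)^3 + 194.2900/(1+0.125)^3 = 164.8167

$164.82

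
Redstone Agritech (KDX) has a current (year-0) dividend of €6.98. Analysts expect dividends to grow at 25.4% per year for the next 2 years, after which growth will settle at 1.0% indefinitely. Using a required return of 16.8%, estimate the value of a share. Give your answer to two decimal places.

Two-stage DDM. Project D₁…D_2 at 0.254, terminal growth 0.01, discount at r = 0.168.
D_1 = 8.7529
D_2 = 10.9762
Terminal value at t=2: TV = D_3/(r−g) = 11.0859/(0.168−0.01) = 70.1641
P₀ = 8.7529/(1+0.168)^1 + 10.9762/(1+0.168)^2 + 70.1641/(1+0.168)^2 = 66.9711

€66.97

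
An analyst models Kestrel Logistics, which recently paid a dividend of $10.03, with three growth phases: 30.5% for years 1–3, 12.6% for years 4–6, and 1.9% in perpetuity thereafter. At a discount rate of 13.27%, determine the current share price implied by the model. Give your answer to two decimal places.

$220.72

Three-stage DDM. Project D₁…D_6; terminal Gordon value at t=6 with g = 0.019; discount at r = 0.1327.
D_1 = 13.0891
D_2 = 17.0813
D_3 = 22.2911
D_4 = 25.0998
D_5 = 28.2624
D_6 = 31.8235
TV_6 = 32.4281/(0.1327−0.019) = 285.2078
P₀ = Σ Dₜ/(1+r)ᵗ + TV_6/(1+r)^6 = 220.7246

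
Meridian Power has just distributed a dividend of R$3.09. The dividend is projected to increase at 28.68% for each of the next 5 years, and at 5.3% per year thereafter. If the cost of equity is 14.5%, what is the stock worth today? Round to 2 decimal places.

Two-stage DDM. Project D₁…D_5 at 0.2868, terminal growth 0.053, discount at r = 0.145.
D_1 = 3.9762
D_2 = 5.1166
D_3 = 6.5840
D_4 = 8.4723
D_5 = 10.9022
Terminal value at t=5: TV = D_6/(r−g) = 11.4800/(0.145−0.053) = 124.7827
P₀ = 3.9762/(1+0.145)^1 + 5.1166/(1+0.145)^2 + 6.5840/(1+0.145)^3 + 8.4723/(1+0.145)^4 + 10.9022/(1+0.145)^5 + 124.7827/(1+0.145)^5 = 85.6359

R$85.64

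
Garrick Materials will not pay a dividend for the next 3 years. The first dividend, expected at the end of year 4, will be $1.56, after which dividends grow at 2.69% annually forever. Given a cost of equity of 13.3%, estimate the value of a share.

$10.11

Deferred-dividend DDM. At t=3 the remaining stream is a growing perpetuity with first payment D_4 = 1.56.
V_3 = D_4/(r−g) = 1.56/(0.133−0.0269) = 14.7031
P₀ = V_3/(1+r)^3 = 14.7031/(1+0.133)^3 = 10.1093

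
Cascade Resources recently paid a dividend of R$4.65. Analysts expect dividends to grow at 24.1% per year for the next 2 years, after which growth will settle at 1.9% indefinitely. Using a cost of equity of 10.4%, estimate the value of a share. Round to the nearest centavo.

Two-stage DDM. Project D₁…D_2 at 0.241, terminal growth 0.019, discount at r = 0.104.
D_1 = 5.7707
D_2 = 7.1614
Terminal value at t=2: TV = D_3/(r−g) = 7.2974/(0.104−0.019) = 85.8523
P₀ = 5.7707/(1+0.104)^1 + 7.1614/(1+0.104)^2 + 85.8523/(1+0.104)^2 = 81.5418

R$81.54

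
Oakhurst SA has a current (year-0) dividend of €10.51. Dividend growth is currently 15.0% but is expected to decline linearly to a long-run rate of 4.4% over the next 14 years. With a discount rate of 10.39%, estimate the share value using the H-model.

H-model: P₀ = D₀[(1+g_L) + H(g_S−g_L)]/(r−g_L), with H = 14/2 = 7.
P₀ = 10.51 × [(1+0.044) + 7×(0.15−0.044)] / (0.1039−0.044)
   = 10.51 × 1.7860 / 0.0599 = 313.3699

€313.37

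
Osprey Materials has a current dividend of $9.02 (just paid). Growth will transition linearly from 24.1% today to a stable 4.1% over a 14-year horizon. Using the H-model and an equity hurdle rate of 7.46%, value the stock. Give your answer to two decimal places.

$655.29

H-model: P₀ = D₀[(1+g_L) + H(g_S−g_L)]/(r−g_L), with H = 14/2 = 7.
P₀ = 9.02 × [(1+0.041) + 7×(0.241−0.041)] / (0.0746−0.041)
   = 9.02 × 2.4410 / 0.0336 = 655.2923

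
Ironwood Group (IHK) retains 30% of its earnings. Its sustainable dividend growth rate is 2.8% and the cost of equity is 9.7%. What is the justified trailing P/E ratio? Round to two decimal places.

10.43

Payout ratio b = 1 − 0.30 = 0.70.
Justified trailing P/E = b(1+g)/(r−g) = 0.70×(1+0.028)/(0.097−0.028) = 10.4290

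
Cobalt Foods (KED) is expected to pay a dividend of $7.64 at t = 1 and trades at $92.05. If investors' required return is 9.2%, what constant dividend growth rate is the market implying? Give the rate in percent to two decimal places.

From P₀ = D₁/(r − g), the implied growth is g = r − D₁/P₀.
g = 0.092 − 7.64/92.05 = 0.092 − 0.08300 = 0.00900

0.90%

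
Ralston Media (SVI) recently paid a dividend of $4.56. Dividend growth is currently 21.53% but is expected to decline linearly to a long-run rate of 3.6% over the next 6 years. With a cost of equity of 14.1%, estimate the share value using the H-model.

H-model: P₀ = D₀[(1+g_L) + H(g_S−g_L)]/(r−g_L), with H = 6/2 = 3.
P₀ = 4.56 × [(1+0.036) + 3×(0.2153−0.036)] / (0.141−0.036)
   = 4.56 × 1.5739 / 0.105 = 68.3522

$68.35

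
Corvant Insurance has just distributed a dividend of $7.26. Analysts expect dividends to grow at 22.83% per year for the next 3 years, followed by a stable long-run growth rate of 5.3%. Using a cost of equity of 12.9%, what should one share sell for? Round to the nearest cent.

Two-stage DDM. Project D₁…D_3 at 0.2283, terminal growth 0.053, discount at r = 0.129.
D_1 = 8.9175
D_2 = 10.9533
D_3 = 13.4540
Terminal value at t=3: TV = D_4/(r−g) = 14.1670/(0.129−0.053) = 186.4081
P₀ = 8.9175/(1+0.129)^1 + 10.9533/(1+0.129)^2 + 13.4540/(1+0.129)^3 + 186.4081/(1+0.129)^3 = 155.3746

$155.37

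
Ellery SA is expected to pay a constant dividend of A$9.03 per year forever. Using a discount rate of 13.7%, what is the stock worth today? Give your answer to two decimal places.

Zero-growth DDM (perpetuity): P₀ = D/r = 9.03 / 0.137 = 65.9124

A$65.91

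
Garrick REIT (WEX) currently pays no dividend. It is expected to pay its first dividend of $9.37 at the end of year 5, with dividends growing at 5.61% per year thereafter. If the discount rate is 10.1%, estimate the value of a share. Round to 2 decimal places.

$142.02

Deferred-dividend DDM. At t=4 the remaining stream is a growing perpetuity with first payment D_5 = 9.37.
V_4 = D_5/(r−g) = 9.37/(0.101−0.0561) = 208.6860
P₀ = V_4/(1+r)^4 = 208.6860/(1+0.101)^4 = 142.0182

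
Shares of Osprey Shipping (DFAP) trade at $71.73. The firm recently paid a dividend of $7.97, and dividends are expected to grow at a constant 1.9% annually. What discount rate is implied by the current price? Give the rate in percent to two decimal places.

13.22%

Rearranging the constant-growth DDM: r = D₁/P₀ + g.
D₁ = 7.97 × (1 + 0.019) = 8.1214.
r = 8.1214 / 71.73 + 0.019 = 0.11322 + 0.019 = 0.13222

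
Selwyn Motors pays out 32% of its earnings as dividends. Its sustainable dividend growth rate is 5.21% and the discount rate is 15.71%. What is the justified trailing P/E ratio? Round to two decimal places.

Justified trailing P/E = b(1+g)/(r−g) = 0.32×(1+0.0521)/(0.1571−0.0521) = 3.2064

3.21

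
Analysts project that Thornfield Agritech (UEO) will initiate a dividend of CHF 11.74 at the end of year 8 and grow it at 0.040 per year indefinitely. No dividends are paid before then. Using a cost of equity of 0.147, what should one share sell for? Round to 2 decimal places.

Deferred-dividend DDM. At t=7 the remaining stream is a growing perpetuity with first payment D_8 = 11.74.
V_7 = D_8/(r−g) = 11.74/(0.147−0.04) = 109.7196
P₀ = V_7/(1+r)^7 = 109.7196/(1+0.147)^7 = 42.0088

CHF 42.01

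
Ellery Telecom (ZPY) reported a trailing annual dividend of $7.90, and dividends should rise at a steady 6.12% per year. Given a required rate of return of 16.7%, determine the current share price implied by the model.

$79.24

Gordon growth model: P₀ = D₁/(r − g). D₁ = 7.90 × (1 + 0.0612) = 8.3835.
P₀ = 8.3835 / (0.167 − 0.0612) = 8.3835 / 0.1058 = 79.2389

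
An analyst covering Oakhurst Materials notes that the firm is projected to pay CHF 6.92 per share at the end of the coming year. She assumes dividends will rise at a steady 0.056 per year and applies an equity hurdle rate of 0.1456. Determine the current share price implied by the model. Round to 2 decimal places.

CHF 77.23

Gordon growth model: P₀ = D₁/(r − g), with D₁ = 6.92 given directly.
P₀ = 6.9200 / (0.1456 − 0.056) = 6.9200 / 0.0896 = 77.2321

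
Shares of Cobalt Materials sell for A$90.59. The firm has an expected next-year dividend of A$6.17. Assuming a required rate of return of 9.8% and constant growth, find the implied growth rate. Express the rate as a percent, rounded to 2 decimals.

From P₀ = D₁/(r − g), the implied growth is g = r − D₁/P₀.
g = 0.098 − 6.17/90.59 = 0.098 − 0.06811 = 0.02989

2.99%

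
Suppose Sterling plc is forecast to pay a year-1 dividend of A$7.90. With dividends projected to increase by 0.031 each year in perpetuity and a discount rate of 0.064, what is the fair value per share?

A$239.39

Gordon growth model: P₀ = D₁/(r − g), with D₁ = 7.90 given directly.
P₀ = 7.9000 / (0.064 − 0.031) = 7.9000 / 0.033 = 239.3939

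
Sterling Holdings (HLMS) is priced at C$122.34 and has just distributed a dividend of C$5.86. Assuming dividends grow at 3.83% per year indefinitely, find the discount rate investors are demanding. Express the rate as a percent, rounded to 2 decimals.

8.80%

Rearranging the constant-growth DDM: r = D₁/P₀ + g.
D₁ = 5.86 × (1 + 0.0383) = 6.0844.
r = 6.0844 / 122.34 + 0.0383 = 0.04973 + 0.0383 = 0.08803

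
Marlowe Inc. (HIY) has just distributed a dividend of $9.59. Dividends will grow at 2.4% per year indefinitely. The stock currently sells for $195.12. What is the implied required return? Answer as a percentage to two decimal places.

Rearranging the constant-growth DDM: r = D₁/P₀ + g.
D₁ = 9.59 × (1 + 0.024) = 9.8202.
r = 9.8202 / 195.12 + 0.024 = 0.05033 + 0.024 = 0.07433

7.43%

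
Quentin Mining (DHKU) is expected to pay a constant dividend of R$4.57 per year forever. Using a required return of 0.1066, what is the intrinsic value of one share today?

R$42.87

Zero-growth DDM (perpetuity): P₀ = D/r = 4.57 / 0.1066 = 42.8705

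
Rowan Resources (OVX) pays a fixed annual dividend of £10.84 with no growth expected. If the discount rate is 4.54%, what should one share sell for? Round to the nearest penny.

£238.77

Zero-growth DDM (perpetuity): P₀ = D/r = 10.84 / 0.0454 = 238.7665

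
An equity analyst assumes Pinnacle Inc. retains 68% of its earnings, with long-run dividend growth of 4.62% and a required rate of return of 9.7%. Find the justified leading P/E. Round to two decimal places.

6.30

Payout ratio b = 1 − 0.68 = 0.32.
Justified leading P/E = b/(r−g) = 0.32/(0.097−0.0462) = 6.2992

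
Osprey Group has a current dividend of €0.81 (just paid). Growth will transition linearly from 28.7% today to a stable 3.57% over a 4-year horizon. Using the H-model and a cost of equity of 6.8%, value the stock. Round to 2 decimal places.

€38.58

H-model: P₀ = D₀[(1+g_L) + H(g_S−g_L)]/(r−g_L), with H = 4/2 = 2.
P₀ = 0.81 × [(1+0.0357) + 2×(0.287−0.0357)] / (0.068−0.0357)
   = 0.81 × 1.5383 / 0.0323 = 38.5766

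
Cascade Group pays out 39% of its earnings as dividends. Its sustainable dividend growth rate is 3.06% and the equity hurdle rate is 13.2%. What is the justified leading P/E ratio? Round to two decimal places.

3.85

Justified leading P/E = b/(r−g) = 0.39/(0.132−0.0306) = 3.8462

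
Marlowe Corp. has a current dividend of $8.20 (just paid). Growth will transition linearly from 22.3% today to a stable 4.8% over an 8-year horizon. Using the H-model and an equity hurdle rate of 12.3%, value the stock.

H-model: P₀ = D₀[(1+g_L) + H(g_S−g_L)]/(r−g_L), with H = 8/2 = 4.
P₀ = 8.20 × [(1+0.048) + 4×(0.223−0.048)] / (0.123−0.048)
   = 8.20 × 1.7480 / 0.075 = 191.1147

$191.11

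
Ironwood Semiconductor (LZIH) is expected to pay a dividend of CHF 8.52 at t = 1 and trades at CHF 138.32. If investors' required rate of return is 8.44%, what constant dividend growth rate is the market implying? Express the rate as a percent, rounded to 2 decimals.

From P₀ = D₁/(r − g), the implied growth is g = r − D₁/P₀.
g = 0.0844 − 8.52/138.32 = 0.0844 − 0.06160 = 0.02280

2.28%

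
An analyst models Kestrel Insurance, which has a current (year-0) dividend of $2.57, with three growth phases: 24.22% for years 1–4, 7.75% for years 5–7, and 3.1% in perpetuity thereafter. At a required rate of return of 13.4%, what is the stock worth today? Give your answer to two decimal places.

$54.78

Three-stage DDM. Project D₁…D_7; terminal Gordon value at t=7 with g = 0.031; discount at r = 0.134.
D_1 = 3.1925
D_2 = 3.9657
D_3 = 4.9262
D_4 = 6.1193
D_5 = 6.5935
D_6 = 7.1045
D_7 = 7.6551
TV_7 = 7.8924/(0.134−0.031) = 76.6254
P₀ = Σ Dₜ/(1+r)ᵗ + TV_7/(1+r)^7 = 54.7834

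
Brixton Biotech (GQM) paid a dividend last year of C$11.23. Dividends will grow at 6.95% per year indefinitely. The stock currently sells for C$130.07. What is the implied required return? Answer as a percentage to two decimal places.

Rearranging the constant-growth DDM: r = D₁/P₀ + g.
D₁ = 11.23 × (1 + 0.0695) = 12.0105.
r = 12.0105 / 130.07 + 0.0695 = 0.09234 + 0.0695 = 0.16184

16.18%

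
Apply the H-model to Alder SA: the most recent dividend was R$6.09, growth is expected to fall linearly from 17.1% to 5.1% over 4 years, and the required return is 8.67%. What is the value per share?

H-model: P₀ = D₀[(1+g_L) + H(g_S−g_L)]/(r−g_L), with H = 4/2 = 2.
P₀ = 6.09 × [(1+0.051) + 2×(0.171−0.051)] / (0.0867−0.051)
   = 6.09 × 1.2910 / 0.0357 = 220.2294

R$220.23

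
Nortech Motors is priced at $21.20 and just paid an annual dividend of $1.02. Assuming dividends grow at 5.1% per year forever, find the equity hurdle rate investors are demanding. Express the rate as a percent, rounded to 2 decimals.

Rearranging the constant-growth DDM: r = D₁/P₀ + g.
D₁ = 1.02 × (1 + 0.051) = 1.0720.
r = 1.0720 / 21.20 + 0.051 = 0.05057 + 0.051 = 0.10157

10.16%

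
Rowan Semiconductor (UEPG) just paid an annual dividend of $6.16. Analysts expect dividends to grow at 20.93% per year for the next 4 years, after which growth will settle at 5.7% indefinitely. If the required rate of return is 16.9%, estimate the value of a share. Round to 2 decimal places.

Two-stage DDM. Project D₁…D_4 at 0.2093, terminal growth 0.057, discount at r = 0.169.
D_1 = 7.4493
D_2 = 9.0084
D_3 = 10.8939
D_4 = 13.1740
Terminal value at t=4: TV = D_5/(r−g) = 13.9249/(0.169−0.057) = 124.3294
P₀ = 7.4493/(1+0.169)^1 + 9.0084/(1+0.169)^2 + 10.8939/(1+0.169)^3 + 13.1740/(1+0.169)^4 + 124.3294/(1+0.169)^4 = 93.4138

$93.41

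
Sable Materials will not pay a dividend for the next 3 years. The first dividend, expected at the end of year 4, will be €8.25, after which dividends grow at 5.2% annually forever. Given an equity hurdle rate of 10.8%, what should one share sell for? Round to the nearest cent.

€108.30

Deferred-dividend DDM. At t=3 the remaining stream is a growing perpetuity with first payment D_4 = 8.25.
V_3 = D_4/(r−g) = 8.25/(0.108−0.052) = 147.3214
P₀ = V_3/(1+r)^3 = 147.3214/(1+0.108)^3 = 108.3045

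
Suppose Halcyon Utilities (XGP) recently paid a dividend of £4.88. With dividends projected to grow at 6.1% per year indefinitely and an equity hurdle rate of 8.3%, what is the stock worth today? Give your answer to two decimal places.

£235.35

Gordon growth model: P₀ = D₁/(r − g). D₁ = 4.88 × (1 + 0.061) = 5.1777.
P₀ = 5.1777 / (0.083 − 0.061) = 5.1777 / 0.022 = 235.3491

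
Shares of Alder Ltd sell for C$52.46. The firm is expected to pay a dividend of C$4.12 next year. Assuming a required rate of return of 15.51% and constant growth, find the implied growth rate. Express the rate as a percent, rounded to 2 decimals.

From P₀ = D₁/(r − g), the implied growth is g = r − D₁/P₀.
g = 0.1551 − 4.12/52.46 = 0.1551 − 0.07854 = 0.07656

7.66%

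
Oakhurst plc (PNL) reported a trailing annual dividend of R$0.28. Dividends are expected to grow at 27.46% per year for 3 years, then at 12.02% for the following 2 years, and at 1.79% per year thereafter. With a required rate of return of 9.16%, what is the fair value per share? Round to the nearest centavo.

R$8.56

Three-stage DDM. Project D₁…D_5; terminal Gordon value at t=5 with g = 0.0179; discount at r = 0.0916.
D_1 = 0.3569
D_2 = 0.4549
D_3 = 0.5798
D_4 = 0.6495
D_5 = 0.7276
TV_5 = 0.7406/(0.0916−0.0179) = 10.0487
P₀ = Σ Dₜ/(1+r)ᵗ + TV_5/(1+r)^5 = 8.5645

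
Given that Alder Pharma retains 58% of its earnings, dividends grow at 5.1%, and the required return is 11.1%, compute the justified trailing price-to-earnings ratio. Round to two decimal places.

7.36

Payout ratio b = 1 − 0.58 = 0.42.
Justified trailing P/E = b(1+g)/(r−g) = 0.42×(1+0.051)/(0.111−0.051) = 7.3570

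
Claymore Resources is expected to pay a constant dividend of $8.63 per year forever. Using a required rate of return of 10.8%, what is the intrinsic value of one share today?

$79.91

Zero-growth DDM (perpetuity): P₀ = D/r = 8.63 / 0.108 = 79.9074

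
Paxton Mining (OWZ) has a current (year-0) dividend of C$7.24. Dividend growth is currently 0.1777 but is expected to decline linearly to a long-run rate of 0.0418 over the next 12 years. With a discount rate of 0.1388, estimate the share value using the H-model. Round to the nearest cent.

H-model: P₀ = D₀[(1+g_L) + H(g_S−g_L)]/(r−g_L), with H = 12/2 = 6.
P₀ = 7.24 × [(1+0.0418) + 6×(0.1777−0.0418)] / (0.1388−0.0418)
   = 7.24 × 1.8572 / 0.097 = 138.6199

C$138.62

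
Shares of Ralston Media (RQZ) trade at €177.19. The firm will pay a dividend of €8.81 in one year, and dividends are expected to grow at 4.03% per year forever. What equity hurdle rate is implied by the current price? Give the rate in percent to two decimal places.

Rearranging the constant-growth DDM: r = D₁/P₀ + g.
r = 8.8100 / 177.19 + 0.0403 = 0.04972 + 0.0403 = 0.09002

9.00%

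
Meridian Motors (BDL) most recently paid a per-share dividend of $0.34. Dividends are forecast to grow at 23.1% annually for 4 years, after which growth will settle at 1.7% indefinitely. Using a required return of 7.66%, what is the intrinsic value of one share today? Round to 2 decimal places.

$11.84

Two-stage DDM. Project D₁…D_4 at 0.231, terminal growth 0.017, discount at r = 0.0766.
D_1 = 0.4185
D_2 = 0.5152
D_3 = 0.6342
D_4 = 0.7807
Terminal value at t=4: TV = D_5/(r−g) = 0.7940/(0.0766−0.017) = 13.3225
P₀ = 0.4185/(1+0.0766)^1 + 0.5152/(1+0.0766)^2 + 0.6342/(1+0.0766)^3 + 0.7807/(1+0.0766)^4 + 13.3225/(1+0.0766)^4 = 11.8394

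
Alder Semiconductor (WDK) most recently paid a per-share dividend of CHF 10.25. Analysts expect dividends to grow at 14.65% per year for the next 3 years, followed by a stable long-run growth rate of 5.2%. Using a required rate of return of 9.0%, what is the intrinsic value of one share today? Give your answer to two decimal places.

CHF 364.27

Two-stage DDM. Project D₁…D_3 at 0.1465, terminal growth 0.052, discount at r = 0.09.
D_1 = 11.7516
D_2 = 13.4732
D_3 = 15.4471
Terminal value at t=3: TV = D_4/(r−g) = 16.2503/(0.09−0.052) = 427.6399
P₀ = 11.7516/(1+0.09)^1 + 13.4732/(1+0.09)^2 + 15.4471/(1+0.09)^3 + 427.6399/(1+0.09)^3 = 364.2659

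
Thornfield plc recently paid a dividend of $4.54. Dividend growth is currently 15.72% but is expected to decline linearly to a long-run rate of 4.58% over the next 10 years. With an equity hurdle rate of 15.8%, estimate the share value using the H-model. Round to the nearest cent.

$64.85

H-model: P₀ = D₀[(1+g_L) + H(g_S−g_L)]/(r−g_L), with H = 10/2 = 5.
P₀ = 4.54 × [(1+0.0458) + 5×(0.1572−0.0458)] / (0.158−0.0458)
   = 4.54 × 1.6028 / 0.1122 = 64.8548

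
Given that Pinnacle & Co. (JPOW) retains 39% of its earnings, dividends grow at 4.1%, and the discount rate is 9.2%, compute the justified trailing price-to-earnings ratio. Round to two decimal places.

12.45

Payout ratio b = 1 − 0.39 = 0.61.
Justified trailing P/E = b(1+g)/(r−g) = 0.61×(1+0.041)/(0.092−0.041) = 12.4512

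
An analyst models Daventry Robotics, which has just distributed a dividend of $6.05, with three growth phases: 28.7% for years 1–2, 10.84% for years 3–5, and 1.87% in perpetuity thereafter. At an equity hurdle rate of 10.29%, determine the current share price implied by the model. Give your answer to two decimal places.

$141.43

Three-stage DDM. Project D₁…D_5; terminal Gordon value at t=5 with g = 0.0187; discount at r = 0.1029.
D_1 = 7.7863
D_2 = 10.0210
D_3 = 11.1073
D_4 = 12.3113
D_5 = 13.6459
TV_5 = 13.9011/(0.1029−0.0187) = 165.0959
P₀ = Σ Dₜ/(1+r)ᵗ + TV_5/(1+r)^5 = 141.4315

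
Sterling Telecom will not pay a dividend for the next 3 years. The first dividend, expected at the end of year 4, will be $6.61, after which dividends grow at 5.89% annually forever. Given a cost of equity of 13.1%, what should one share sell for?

$63.37

Deferred-dividend DDM. At t=3 the remaining stream is a growing perpetuity with first payment D_4 = 6.61.
V_3 = D_4/(r−g) = 6.61/(0.131−0.0589) = 91.6782
P₀ = V_3/(1+r)^3 = 91.6782/(1+0.131)^3 = 63.3692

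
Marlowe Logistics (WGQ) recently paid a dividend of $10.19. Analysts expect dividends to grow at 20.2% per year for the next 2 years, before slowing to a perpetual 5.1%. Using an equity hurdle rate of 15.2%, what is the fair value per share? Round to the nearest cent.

Two-stage DDM. Project D₁…D_2 at 0.202, terminal growth 0.051, discount at r = 0.152.
D_1 = 12.2484
D_2 = 14.7226
Terminal value at t=2: TV = D_3/(r−g) = 15.4734/(0.152−0.051) = 153.2020
P₀ = 12.2484/(1+0.152)^1 + 14.7226/(1+0.152)^2 + 153.2020/(1+0.152)^2 = 137.1669

$137.17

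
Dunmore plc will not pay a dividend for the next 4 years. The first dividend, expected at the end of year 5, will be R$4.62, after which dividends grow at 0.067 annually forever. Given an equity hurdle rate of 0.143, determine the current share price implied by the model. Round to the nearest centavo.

R$35.62

Deferred-dividend DDM. At t=4 the remaining stream is a growing perpetuity with first payment D_5 = 4.62.
V_4 = D_5/(r−g) = 4.62/(0.143−0.067) = 60.7895
P₀ = V_4/(1+r)^4 = 60.7895/(1+0.143)^4 = 35.6159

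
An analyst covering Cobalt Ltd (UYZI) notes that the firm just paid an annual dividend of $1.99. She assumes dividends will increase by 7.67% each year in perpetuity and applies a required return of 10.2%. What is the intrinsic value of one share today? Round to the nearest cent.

$84.69

Gordon growth model: P₀ = D₁/(r − g). D₁ = 1.99 × (1 + 0.0767) = 2.1426.
P₀ = 2.1426 / (0.102 − 0.0767) = 2.1426 / 0.0253 = 84.6891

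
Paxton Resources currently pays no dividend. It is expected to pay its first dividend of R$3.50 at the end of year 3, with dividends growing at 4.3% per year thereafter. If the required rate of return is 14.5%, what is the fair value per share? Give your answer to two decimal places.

Deferred-dividend DDM. At t=2 the remaining stream is a growing perpetuity with first payment D_3 = 3.50.
V_2 = D_3/(r−g) = 3.50/(0.145−0.043) = 34.3137
P₀ = V_2/(1+r)^2 = 34.3137/(1+0.145)^2 = 26.1732

R$26.17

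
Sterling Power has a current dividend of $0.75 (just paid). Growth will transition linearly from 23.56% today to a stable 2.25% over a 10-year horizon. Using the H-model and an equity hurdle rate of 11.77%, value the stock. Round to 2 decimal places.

$16.45

H-model: P₀ = D₀[(1+g_L) + H(g_S−g_L)]/(r−g_L), with H = 10/2 = 5.
P₀ = 0.75 × [(1+0.0225) + 5×(0.2356−0.0225)] / (0.1177−0.0225)
   = 0.75 × 2.0880 / 0.0952 = 16.4496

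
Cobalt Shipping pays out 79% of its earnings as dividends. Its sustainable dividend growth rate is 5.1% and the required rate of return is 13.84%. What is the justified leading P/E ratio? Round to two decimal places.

Justified leading P/E = b/(r−g) = 0.79/(0.1384−0.051) = 9.0389

9.04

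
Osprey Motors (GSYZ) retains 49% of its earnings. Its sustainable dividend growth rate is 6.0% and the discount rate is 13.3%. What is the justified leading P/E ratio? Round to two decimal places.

6.99

Payout ratio b = 1 − 0.49 = 0.51.
Justified leading P/E = b/(r−g) = 0.51/(0.133−0.06) = 6.9863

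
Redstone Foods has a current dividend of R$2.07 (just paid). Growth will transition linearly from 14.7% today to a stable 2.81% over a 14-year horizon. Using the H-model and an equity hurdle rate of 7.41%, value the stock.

H-model: P₀ = D₀[(1+g_L) + H(g_S−g_L)]/(r−g_L), with H = 14/2 = 7.
P₀ = 2.07 × [(1+0.0281) + 7×(0.147−0.0281)] / (0.0741−0.0281)
   = 2.07 × 1.8604 / 0.046 = 83.7180

R$83.72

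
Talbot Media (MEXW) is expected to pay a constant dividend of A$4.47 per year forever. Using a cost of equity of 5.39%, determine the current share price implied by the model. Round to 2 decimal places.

A$82.93

Zero-growth DDM (perpetuity): P₀ = D/r = 4.47 / 0.0539 = 82.9314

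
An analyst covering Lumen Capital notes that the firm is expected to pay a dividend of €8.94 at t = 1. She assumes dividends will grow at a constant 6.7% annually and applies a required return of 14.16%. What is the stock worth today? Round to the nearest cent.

€119.84

Gordon growth model: P₀ = D₁/(r − g), with D₁ = 8.94 given directly.
P₀ = 8.9400 / (0.1416 − 0.067) = 8.9400 / 0.0746 = 119.8391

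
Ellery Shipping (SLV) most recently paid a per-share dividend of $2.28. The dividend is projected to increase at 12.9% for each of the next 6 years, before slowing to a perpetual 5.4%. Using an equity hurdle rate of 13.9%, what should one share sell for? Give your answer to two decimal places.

$40.08

Two-stage DDM. Project D₁…D_6 at 0.129, terminal growth 0.054, discount at r = 0.139.
D_1 = 2.5741
D_2 = 2.9062
D_3 = 3.2811
D_4 = 3.7043
D_5 = 4.1822
D_6 = 4.7217
Terminal value at t=6: TV = D_7/(r−g) = 4.9767/(0.139−0.054) = 58.5491
P₀ = 2.5741/(1+0.139)^1 + 2.9062/(1+0.139)^2 + 3.2811/(1+0.139)^3 + 3.7043/(1+0.139)^4 + 4.1822/(1+0.139)^5 + 4.7217/(1+0.139)^6 + 58.5491/(1+0.139)^6 = 40.0807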